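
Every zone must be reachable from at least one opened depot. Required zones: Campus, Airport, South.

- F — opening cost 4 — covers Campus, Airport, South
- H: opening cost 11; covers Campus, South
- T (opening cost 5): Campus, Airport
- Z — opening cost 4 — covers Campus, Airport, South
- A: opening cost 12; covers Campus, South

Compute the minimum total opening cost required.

This is an integer covering problem.
F alone covers Campus, Airport, South — every zone.
Total opening cost: 4.
No cover costs less than 4.

4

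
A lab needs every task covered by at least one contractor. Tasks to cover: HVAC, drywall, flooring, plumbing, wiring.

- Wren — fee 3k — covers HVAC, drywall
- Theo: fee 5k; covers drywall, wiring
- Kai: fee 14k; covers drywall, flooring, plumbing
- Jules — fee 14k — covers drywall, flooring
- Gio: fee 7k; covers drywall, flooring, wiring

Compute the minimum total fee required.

22

The greedy cost-per-new-task heuristic would pick Wren, Gio, and Kai for 24, but a cheaper cover exists.
Choose Wren, Theo, and Kai: together they cover HVAC, drywall, flooring, plumbing, wiring — every task.
Total fee: 3 + 5 + 14 = 22.
No cover costs less than 22.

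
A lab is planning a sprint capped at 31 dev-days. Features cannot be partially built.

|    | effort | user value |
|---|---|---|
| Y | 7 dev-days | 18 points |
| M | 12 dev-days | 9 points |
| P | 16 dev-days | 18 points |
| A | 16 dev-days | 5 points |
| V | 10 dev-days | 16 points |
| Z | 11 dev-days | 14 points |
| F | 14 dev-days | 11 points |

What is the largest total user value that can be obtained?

48

Take Y, V, and Z: effort 7 + 10 + 11 = 28 ≤ 31, user value 18 + 16 + 14 = 48.
No other feasible combination does better.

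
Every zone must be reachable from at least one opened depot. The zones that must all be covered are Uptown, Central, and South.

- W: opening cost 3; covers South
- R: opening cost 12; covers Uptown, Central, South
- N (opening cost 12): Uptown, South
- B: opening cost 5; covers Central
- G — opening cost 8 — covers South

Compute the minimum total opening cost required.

The greedy cost-per-new-zone heuristic would pick W, B, and R for 20, but a cheaper cover exists.
R alone covers Uptown, Central, South — every zone.
Total opening cost: 12.
No cover costs less than 12.

12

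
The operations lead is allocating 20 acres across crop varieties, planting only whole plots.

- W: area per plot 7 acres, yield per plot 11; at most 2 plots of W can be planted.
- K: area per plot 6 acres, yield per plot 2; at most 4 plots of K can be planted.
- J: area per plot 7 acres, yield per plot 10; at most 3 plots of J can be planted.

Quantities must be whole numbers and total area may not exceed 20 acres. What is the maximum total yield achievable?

24

This is a bounded integer knapsack.
W has the best ratio (11/7); taking only W gives at most 2×11 = 22 (stopped by the area limit).
Mixing does better — 2×W and 1×K: area 20 ≤ 20, yield 2·11 + 1·2 = 24.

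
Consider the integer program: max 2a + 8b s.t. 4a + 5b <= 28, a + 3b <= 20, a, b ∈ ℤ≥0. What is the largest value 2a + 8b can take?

40

(a,b)=(0,5) is feasible, giving 40.
(a,b)=(1,4) is feasible, giving 34.
(a,b)=(0,4) is feasible, giving 32.
The best lattice point is (0,5), giving 40.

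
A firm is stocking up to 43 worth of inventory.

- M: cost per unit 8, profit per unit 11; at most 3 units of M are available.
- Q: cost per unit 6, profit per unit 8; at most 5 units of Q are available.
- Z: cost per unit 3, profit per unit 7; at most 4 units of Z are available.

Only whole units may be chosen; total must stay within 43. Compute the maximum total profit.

Z has the best ratio (7/3); taking only Z gives at most 4×7 = 28 (stopped by the supply cap of 4).
Mixing does better — 3×M, 1×Q, and 4×Z: cost 42 ≤ 43, profit 3·11 + 1·8 + 4·7 = 69.

69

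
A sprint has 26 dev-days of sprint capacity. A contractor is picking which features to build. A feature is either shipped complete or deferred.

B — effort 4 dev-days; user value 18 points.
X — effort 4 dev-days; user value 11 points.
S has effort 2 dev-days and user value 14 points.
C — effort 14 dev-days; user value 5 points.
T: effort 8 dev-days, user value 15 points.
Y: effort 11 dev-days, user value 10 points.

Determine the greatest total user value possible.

Treat it as a binary knapsack problem.
Allowing fractional choices, the relaxed optimum would be about 65.3, but features are indivisible.
B + X + S + T: effort 4 + 4 + 2 + 8 = 18 ≤ 26, user value 18 + 11 + 14 + 15 = 58.
B + X + S + Y: effort 4 + 4 + 2 + 11 = 21 ≤ 26, user value 18 + 11 + 14 + 10 = 53.
B + S + T + Y: effort 4 + 2 + 8 + 11 = 25 ≤ 26, user value 18 + 14 + 15 + 10 = 57.
Best is B, X, S, and T with total user value 58.

58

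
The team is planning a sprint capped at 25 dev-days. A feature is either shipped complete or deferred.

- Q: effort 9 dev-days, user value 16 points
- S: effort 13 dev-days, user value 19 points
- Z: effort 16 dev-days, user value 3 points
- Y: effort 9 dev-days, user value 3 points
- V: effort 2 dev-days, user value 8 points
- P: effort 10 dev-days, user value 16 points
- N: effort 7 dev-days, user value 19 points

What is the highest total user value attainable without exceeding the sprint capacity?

S + V + N: effort 13 + 2 + 7 = 22 ≤ 25, user value 19 + 8 + 19 = 46.
Q + V + N: effort 9 + 2 + 7 = 18 ≤ 25, user value 16 + 8 + 19 = 43.
V + P + N: effort 2 + 10 + 7 = 19 ≤ 25, user value 8 + 16 + 19 = 43.
Best is S, V, and N with total user value 46.

46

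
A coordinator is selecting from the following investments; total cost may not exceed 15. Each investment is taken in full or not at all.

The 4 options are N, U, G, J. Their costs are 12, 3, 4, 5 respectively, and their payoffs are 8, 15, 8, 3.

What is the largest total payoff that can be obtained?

This is an integer program with binary decision variables.
U + G + J: cost 3 + 4 + 5 = 12 ≤ 15, payoff 15 + 8 + 3 = 26.
U + G: cost 3 + 4 = 7 ≤ 15, payoff 15 + 8 = 23.
N + U: cost 12 + 3 = 15 ≤ 15, payoff 8 + 15 = 23.
Best is U, G, and J with total payoff 26.

26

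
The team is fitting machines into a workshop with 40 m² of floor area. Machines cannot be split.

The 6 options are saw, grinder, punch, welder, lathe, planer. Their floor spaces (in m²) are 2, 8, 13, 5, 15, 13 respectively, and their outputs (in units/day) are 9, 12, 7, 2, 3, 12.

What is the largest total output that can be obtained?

Allowing fractional choices, the relaxed optimum would be about 41.6, but machines are indivisible.
saw + grinder + punch + planer: floor space 2 + 8 + 13 + 13 = 36 ≤ 40, output 9 + 12 + 7 + 12 = 40.
saw + grinder + lathe + planer: floor space 2 + 8 + 15 + 13 = 38 ≤ 40, output 9 + 12 + 3 + 12 = 36.
Best is saw, grinder, punch, and planer with total output 40.

40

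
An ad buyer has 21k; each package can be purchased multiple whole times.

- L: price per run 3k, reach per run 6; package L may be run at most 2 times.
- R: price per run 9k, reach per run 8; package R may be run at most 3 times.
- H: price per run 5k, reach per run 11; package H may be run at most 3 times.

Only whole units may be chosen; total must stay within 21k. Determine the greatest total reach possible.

45

This is a bounded integer knapsack.
H has the best ratio (11/5); taking only H gives at most 3×11 = 33 (stopped by the supply cap of 3).
Mixing does better — 2×L and 3×H: price 21 ≤ 21, reach 2·6 + 3·11 = 45.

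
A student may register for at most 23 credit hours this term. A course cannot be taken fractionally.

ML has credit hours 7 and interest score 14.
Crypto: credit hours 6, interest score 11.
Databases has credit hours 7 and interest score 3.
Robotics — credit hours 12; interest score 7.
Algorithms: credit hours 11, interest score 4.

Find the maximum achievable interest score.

Take ML, Crypto, and Databases: credit hours 7 + 6 + 7 = 20 ≤ 23, interest score 14 + 11 + 3 = 28.
No other feasible combination does better.

28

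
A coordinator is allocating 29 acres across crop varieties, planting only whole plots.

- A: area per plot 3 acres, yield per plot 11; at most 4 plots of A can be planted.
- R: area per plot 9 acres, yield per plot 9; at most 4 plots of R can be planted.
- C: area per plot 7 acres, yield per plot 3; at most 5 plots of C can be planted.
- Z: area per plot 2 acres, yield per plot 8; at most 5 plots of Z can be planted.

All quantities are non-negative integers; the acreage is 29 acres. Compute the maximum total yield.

This is a bounded integer knapsack.
4×A, 1×C, and 5×Z: area 29 ≤ 29, yield 4·11 + 1·3 + 5·8 = 87.
4×A, 1×R, and 4×Z: area 29 ≤ 29, yield 4·11 + 1·9 + 4·8 = 85.
Best is 87.

87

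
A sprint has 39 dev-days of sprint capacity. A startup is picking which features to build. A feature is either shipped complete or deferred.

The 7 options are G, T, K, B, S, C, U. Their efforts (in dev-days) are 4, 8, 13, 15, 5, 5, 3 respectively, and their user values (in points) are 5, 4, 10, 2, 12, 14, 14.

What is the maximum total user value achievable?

59

G + T + K + S + C + U: effort 4 + 8 + 13 + 5 + 5 + 3 = 38 ≤ 39, user value 5 + 4 + 10 + 12 + 14 + 14 = 59.
T + K + S + C + U: effort 8 + 13 + 5 + 5 + 3 = 34 ≤ 39, user value 4 + 10 + 12 + 14 + 14 = 54.
G + K + S + C + U: effort 4 + 13 + 5 + 5 + 3 = 30 ≤ 39, user value 5 + 10 + 12 + 14 + 14 = 55.
Best is G, T, K, S, C, and U with total user value 59.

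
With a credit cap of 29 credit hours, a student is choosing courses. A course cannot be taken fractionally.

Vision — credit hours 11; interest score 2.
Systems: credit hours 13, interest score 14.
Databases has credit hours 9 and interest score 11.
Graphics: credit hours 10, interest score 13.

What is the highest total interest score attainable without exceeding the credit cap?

This is a 0-1 knapsack instance.
Systems + Databases: credit hours 13 + 9 = 22 ≤ 29, interest score 14 + 11 = 25.
Databases + Graphics: credit hours 9 + 10 = 19 ≤ 29, interest score 11 + 13 = 24.
Systems + Graphics: credit hours 13 + 10 = 23 ≤ 29, interest score 14 + 13 = 27.
Best is Systems and Graphics with total interest score 27.

27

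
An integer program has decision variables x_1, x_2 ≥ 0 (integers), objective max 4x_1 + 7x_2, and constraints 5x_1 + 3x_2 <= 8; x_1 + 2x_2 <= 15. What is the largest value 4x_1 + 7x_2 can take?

(x_1,x_2)=(0,2): 5·0+3·2=6≤8, 1·0+2·2=4≤15, objective 14.
(x_1,x_2)=(1,1): 5·1+3·1=8≤8, 1·1+2·1=3≤15, objective 11.
Maximum is 14 at (x_1,x_2)=(0,2).

14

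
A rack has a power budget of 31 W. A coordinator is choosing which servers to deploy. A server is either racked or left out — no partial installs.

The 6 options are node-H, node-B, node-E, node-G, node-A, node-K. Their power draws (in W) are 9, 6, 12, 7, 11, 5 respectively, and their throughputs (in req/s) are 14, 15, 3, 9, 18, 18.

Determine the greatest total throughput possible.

node-B + node-G + node-A + node-K: power draw 6 + 7 + 11 + 5 = 29 ≤ 31, throughput 15 + 9 + 18 + 18 = 60.
node-H + node-B + node-A + node-K: power draw 9 + 6 + 11 + 5 = 31 ≤ 31, throughput 14 + 15 + 18 + 18 = 65.
node-H + node-B + node-G + node-K: power draw 9 + 6 + 7 + 5 = 27 ≤ 31, throughput 14 + 15 + 9 + 18 = 56.
Best is node-H, node-B, node-A, and node-K with total throughput 65.

65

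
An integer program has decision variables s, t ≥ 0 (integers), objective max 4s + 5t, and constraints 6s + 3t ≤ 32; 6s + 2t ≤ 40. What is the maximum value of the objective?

The continuous relaxation peaks at (0, 10.7) with value 53.33; rounding to a feasible lattice point costs some objective.
(s,t)=(0,10): 6·0+3·10=30≤32, 6·0+2·10=20≤40, objective 50.
(s,t)=(0,9): 6·0+3·9=27≤32, 6·0+2·9=18≤40, objective 45.
Maximum is 50 at (s,t)=(0,10).

50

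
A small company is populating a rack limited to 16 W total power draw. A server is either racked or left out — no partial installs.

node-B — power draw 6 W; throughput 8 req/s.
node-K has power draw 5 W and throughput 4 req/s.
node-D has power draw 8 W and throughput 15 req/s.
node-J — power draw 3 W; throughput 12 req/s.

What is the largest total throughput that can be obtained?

Allowing fractional choices, the relaxed optimum would be about 33.7, but servers are indivisible.
node-B + node-K + node-J: power draw 6 + 5 + 3 = 14 ≤ 16, throughput 8 + 4 + 12 = 24.
node-K + node-D + node-J: power draw 5 + 8 + 3 = 16 ≤ 16, throughput 4 + 15 + 12 = 31.
node-D + node-J: power draw 8 + 3 = 11 ≤ 16, throughput 15 + 12 = 27.
Best is node-K, node-D, and node-J with total throughput 31.

31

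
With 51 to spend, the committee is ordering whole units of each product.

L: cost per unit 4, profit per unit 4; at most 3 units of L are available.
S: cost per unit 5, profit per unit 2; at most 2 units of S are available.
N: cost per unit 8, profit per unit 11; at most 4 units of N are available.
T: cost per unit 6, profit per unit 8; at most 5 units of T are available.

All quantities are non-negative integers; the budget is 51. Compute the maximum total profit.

68

This is a bounded integer knapsack.
N has the best ratio (11/8); taking only N gives at most 4×11 = 44 (stopped by the supply cap of 4).
Mixing does better — 4×N and 3×T: cost 50 ≤ 51, profit 4·11 + 3·8 = 68.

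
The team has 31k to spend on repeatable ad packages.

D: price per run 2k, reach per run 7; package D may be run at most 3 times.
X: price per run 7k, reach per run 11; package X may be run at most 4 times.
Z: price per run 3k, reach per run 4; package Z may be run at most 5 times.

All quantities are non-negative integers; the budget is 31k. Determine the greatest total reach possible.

58

Take 3×D, 3×X, and 1×Z: price 30 ≤ 31, reach 3·7 + 3·11 + 1·4 = 58.
D has the best ratio (7/2) and is taken to its limit of 3; remaining capacity is filled optimally with the others.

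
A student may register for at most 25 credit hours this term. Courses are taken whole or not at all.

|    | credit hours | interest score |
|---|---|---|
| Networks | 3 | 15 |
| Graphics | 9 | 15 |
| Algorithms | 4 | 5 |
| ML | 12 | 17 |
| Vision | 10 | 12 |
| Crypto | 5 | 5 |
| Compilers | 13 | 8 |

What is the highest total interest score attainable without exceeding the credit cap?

Take Networks, Graphics, and ML: credit hours 3 + 9 + 12 = 24 ≤ 25, interest score 15 + 15 + 17 = 47.
No other feasible combination does better.

47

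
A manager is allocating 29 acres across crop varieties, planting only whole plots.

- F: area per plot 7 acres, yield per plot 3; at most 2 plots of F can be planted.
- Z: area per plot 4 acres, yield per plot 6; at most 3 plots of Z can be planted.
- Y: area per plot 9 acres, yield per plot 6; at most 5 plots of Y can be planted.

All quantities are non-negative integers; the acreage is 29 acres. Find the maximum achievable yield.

Z has the best ratio (6/4); taking only Z gives at most 3×6 = 18 (stopped by the supply cap of 3).
Mixing does better — 1×F, 3×Z, and 1×Y: area 28 ≤ 29, yield 1·3 + 3·6 + 1·6 = 27.

27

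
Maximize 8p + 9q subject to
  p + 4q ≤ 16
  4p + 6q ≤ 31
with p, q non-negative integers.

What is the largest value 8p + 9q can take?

57

(p,q)=(6,1): 1·6+4·1=10≤16, 4·6+6·1=30≤31, objective 57.
(p,q)=(7,0): 1·7+4·0=7≤16, 4·7+6·0=28≤31, objective 56.
(p,q)=(5,1): 1·5+4·1=9≤16, 4·5+6·1=26≤31, objective 49.
(p,q)=(6,0): 1·6+4·0=6≤16, 4·6+6·0=24≤31, objective 48.
The best lattice point is (6,1), giving 57.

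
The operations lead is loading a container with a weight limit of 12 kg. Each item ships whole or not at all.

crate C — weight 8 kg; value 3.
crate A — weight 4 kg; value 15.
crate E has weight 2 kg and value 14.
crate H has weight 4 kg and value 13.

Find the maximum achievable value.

42

Take crate A, crate E, and crate H: weight 4 + 2 + 4 = 10 ≤ 12, value 15 + 14 + 13 = 42.
No other feasible combination does better.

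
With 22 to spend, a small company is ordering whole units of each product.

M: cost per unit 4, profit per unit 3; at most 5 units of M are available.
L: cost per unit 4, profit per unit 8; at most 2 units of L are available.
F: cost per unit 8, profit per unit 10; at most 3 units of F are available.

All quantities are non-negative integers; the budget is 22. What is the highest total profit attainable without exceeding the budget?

Take 1×M, 2×L, and 1×F: cost 20 ≤ 22, profit 1·3 + 2·8 + 1·10 = 29.
L has the best ratio (8/4) and is taken to its limit of 2; remaining capacity is filled optimally with the others.

29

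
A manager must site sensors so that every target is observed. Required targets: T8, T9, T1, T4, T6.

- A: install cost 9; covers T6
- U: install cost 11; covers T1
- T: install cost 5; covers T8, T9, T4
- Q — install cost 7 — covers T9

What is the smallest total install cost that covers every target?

25

Choose A, U, and T: together they cover T8, T9, T1, T4, T6 — every target.
Total install cost: 9 + 11 + 5 = 25.
No cover costs less than 25.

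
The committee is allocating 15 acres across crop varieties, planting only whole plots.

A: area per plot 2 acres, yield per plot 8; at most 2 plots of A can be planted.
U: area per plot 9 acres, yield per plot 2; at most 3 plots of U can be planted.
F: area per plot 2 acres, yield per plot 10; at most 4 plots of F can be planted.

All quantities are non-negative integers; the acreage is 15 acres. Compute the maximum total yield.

F has the best ratio (10/2); taking only F gives at most 4×10 = 40 (stopped by the supply cap of 4).
Mixing does better — 2×A and 4×F: area 12 ≤ 15, yield 2·8 + 4·10 = 56.

56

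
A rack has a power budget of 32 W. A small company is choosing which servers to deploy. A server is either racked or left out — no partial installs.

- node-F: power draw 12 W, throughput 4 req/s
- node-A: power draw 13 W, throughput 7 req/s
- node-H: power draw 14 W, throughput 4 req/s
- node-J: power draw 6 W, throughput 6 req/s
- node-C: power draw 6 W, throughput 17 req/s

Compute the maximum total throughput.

This is an integer program with binary decision variables.
Allowing fractional choices, the relaxed optimum would be about 32.3, but servers are indivisible.
node-F + node-A + node-C: power draw 12 + 13 + 6 = 31 ≤ 32, throughput 4 + 7 + 17 = 28.
node-A + node-J + node-C: power draw 13 + 6 + 6 = 25 ≤ 32, throughput 7 + 6 + 17 = 30.
Best is node-A, node-J, and node-C with total throughput 30.

30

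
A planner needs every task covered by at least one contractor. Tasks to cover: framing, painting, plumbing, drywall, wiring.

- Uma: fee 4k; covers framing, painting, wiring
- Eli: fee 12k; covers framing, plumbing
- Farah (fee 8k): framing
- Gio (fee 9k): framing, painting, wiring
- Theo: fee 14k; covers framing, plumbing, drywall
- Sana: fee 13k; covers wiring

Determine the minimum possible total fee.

Choose Uma and Theo: together they cover framing, painting, plumbing, drywall, wiring — every task.
Total fee: 4 + 14 = 18.
No cover costs less than 18.

18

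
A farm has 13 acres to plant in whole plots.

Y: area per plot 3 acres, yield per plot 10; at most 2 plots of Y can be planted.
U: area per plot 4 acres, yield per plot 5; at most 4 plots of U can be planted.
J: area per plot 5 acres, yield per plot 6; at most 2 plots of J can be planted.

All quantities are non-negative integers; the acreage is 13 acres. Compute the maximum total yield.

This is a bounded integer knapsack.
Y has the best ratio (10/3); taking only Y gives at most 2×10 = 20 (stopped by the supply cap of 2).
Mixing does better — 2×Y and 1×J: area 11 ≤ 13, yield 2·10 + 1·6 = 26.

26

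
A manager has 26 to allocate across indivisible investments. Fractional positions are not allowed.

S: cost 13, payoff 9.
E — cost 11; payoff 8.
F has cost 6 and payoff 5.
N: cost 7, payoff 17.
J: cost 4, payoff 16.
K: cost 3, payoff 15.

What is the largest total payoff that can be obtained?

Take E, N, J, and K: cost 11 + 7 + 4 + 3 = 25 ≤ 26, payoff 8 + 17 + 16 + 15 = 56.
No other feasible combination does better.

56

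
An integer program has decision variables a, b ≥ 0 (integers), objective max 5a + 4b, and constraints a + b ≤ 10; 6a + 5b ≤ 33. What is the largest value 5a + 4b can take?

27

Relaxing integrality, the LP optimum is 27.50 at (a,b) = (5.5, 0), which is not an integer point.
(a,b)=(3,3): 1·3+1·3=6≤10, 6·3+5·3=33≤33, objective 27.
(a,b)=(2,4): 1·2+1·4=6≤10, 6·2+5·4=32≤33, objective 26.
Maximum is 27 at (a,b)=(3,3).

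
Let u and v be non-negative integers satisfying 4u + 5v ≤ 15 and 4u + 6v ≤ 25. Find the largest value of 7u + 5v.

21

(u,v)=(3,0) is feasible, giving 21.
(u,v)=(2,1) is feasible, giving 19.
No feasible integer point exceeds 21.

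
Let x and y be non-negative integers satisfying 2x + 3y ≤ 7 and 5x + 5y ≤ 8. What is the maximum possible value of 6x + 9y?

9

(x,y)=(0,1): 2·0+3·1=3≤7, 5·0+5·1=5≤8, objective 9.
(x,y)=(1,0): 2·1+3·0=2≤7, 5·1+5·0=5≤8, objective 6.
(x,y)=(0,0): 2·0+3·0=0≤7, 5·0+5·0=0≤8, objective 0.
Maximum is 9 at (x,y)=(0,1).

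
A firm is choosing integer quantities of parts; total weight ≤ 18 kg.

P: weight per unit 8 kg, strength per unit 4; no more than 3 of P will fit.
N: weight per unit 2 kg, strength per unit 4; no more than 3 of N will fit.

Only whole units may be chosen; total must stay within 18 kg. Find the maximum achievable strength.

16

N has the best ratio (4/2); taking only N gives at most 3×4 = 12 (stopped by the supply cap of 3).
Mixing does better — 1×P and 3×N: weight 14 ≤ 18, strength 1·4 + 3·4 = 16.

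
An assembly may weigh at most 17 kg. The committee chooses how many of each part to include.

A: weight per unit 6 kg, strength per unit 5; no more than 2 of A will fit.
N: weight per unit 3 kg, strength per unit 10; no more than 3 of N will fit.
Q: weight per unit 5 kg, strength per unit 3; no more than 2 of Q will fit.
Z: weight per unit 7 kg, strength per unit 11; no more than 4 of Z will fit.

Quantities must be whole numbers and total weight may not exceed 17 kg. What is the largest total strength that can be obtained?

3×N and 1×Z: weight 16 ≤ 17, strength 3·10 + 1·11 = 41.
1×A and 3×N: weight 15 ≤ 17, strength 1·5 + 3·10 = 35.
Best is 41.

41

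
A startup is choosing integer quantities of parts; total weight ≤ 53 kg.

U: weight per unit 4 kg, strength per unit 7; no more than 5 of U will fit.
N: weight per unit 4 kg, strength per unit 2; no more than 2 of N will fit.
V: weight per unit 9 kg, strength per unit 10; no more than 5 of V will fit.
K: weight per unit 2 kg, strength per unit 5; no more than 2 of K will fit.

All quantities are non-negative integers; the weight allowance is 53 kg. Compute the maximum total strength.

75

This is a bounded integer knapsack.
Take 5×U, 3×V, and 2×K: weight 51 ≤ 53, strength 5·7 + 3·10 + 2·5 = 75.
K has the best ratio (5/2) and is taken to its limit of 2; remaining capacity is filled optimally with the others.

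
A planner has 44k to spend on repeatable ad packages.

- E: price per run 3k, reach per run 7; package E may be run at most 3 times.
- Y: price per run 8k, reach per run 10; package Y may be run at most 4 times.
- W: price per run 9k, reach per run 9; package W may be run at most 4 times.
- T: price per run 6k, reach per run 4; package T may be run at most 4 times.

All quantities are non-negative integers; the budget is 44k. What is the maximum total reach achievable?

61

3×E and 4×Y: price 41 ≤ 44, reach 3·7 + 4·10 = 61.
3×E, 3×Y, and 1×W: price 42 ≤ 44, reach 3·7 + 3·10 + 1·9 = 60.
Best is 61.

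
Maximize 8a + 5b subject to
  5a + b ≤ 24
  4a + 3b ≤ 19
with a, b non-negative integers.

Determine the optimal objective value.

37

The continuous relaxation peaks at (4.75, 0) with value 38.00; rounding to a feasible lattice point costs some objective.
(a,b)=(4,1): 5·4+1·1=21≤24, 4·4+3·1=19≤19, objective 37.
(a,b)=(3,2): 5·3+1·2=17≤24, 4·3+3·2=18≤19, objective 34.
(a,b)=(4,0): 5·4+1·0=20≤24, 4·4+3·0=16≤19, objective 32.
No feasible integer point exceeds 37.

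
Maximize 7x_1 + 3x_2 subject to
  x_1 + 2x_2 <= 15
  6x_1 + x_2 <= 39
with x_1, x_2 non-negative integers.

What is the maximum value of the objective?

Relaxing integrality, the LP optimum is 54.00 at (x_1,x_2) = (5.73, 4.64), which is not an integer point.
(x_1,x_2)=(6,3): 1·6+2·3=12≤15, 6·6+1·3=39≤39, objective 51.
(x_1,x_2)=(5,5): 1·5+2·5=15≤15, 6·5+1·5=35≤39, objective 50.
(x_1,x_2)=(6,2): 1·6+2·2=10≤15, 6·6+1·2=38≤39, objective 48.
(x_1,x_2)=(5,4): 1·5+2·4=13≤15, 6·5+1·4=34≤39, objective 47.
The best lattice point is (6,3), giving 51.

51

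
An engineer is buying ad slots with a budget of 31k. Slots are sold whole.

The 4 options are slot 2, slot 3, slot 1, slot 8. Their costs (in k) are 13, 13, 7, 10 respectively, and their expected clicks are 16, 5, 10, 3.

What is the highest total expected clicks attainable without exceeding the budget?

29

Allowing fractional choices, the relaxed optimum would be about 30.2, but ad slots are indivisible.
slot 2 + slot 1: cost 13 + 7 = 20 ≤ 31, expected clicks 16 + 10 = 26.
slot 2 + slot 1 + slot 8: cost 13 + 7 + 10 = 30 ≤ 31, expected clicks 16 + 10 + 3 = 29.
slot 2 + slot 3: cost 13 + 13 = 26 ≤ 31, expected clicks 16 + 5 = 21.
Best is slot 2, slot 1, and slot 8 with total expected clicks 29.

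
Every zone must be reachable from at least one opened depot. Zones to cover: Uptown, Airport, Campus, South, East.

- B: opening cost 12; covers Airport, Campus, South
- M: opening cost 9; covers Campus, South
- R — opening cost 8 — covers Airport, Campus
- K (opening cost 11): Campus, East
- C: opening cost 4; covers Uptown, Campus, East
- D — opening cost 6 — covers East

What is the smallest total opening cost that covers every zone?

16

Choose B and C: together they cover Uptown, Airport, Campus, South, East — every zone.
Total opening cost: 12 + 4 = 16.
No cover costs less than 16.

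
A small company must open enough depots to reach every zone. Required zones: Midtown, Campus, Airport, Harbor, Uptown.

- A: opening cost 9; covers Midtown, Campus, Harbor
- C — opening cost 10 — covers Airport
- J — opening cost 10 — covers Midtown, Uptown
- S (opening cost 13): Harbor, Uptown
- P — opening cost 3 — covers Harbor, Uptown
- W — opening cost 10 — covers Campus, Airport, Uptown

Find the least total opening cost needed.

19

The greedy cost-per-new-zone heuristic would pick P, A, and C for 22, but a cheaper cover exists.
Choose A and W: together they cover Midtown, Campus, Airport, Harbor, Uptown — every zone.
Total opening cost: 9 + 10 = 19.
No cover costs less than 19.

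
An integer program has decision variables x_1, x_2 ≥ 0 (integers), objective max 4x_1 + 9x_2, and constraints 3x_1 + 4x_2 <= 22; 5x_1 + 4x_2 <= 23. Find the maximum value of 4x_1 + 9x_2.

Relaxing integrality, the LP optimum is 49.50 at (x_1,x_2) = (0, 5.5), which is not an integer point.
(x_1,x_2)=(0,5) is feasible, giving 45.
(x_1,x_2)=(1,4) is feasible, giving 40.
(x_1,x_2)=(0,4) is feasible, giving 36.
No feasible integer point exceeds 45.

45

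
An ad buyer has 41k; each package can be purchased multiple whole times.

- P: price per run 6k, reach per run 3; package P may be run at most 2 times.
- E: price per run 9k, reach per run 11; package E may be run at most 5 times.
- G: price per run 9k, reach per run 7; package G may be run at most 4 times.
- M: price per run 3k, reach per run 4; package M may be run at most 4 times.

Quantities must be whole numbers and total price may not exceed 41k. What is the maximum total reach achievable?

49

M has the best ratio (4/3); taking only M gives at most 4×4 = 16 (stopped by the supply cap of 4).
Mixing does better — 3×E and 4×M: price 39 ≤ 41, reach 3·11 + 4·4 = 49.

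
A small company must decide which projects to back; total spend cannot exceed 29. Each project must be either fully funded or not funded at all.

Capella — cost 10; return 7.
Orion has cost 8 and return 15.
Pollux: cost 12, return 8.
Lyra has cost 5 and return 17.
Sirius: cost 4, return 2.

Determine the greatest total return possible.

Treat it as a binary knapsack problem.
Take Orion, Pollux, Lyra, and Sirius: cost 8 + 12 + 5 + 4 = 29 ≤ 29, return 15 + 8 + 17 + 2 = 42.
No other feasible combination does better.

42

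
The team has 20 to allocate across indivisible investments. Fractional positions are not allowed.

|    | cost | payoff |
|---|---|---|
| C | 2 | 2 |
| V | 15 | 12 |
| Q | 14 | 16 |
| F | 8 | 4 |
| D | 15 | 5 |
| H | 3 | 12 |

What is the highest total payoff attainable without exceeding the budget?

30

Allowing fractional choices, the relaxed optimum would be about 30.8, but investments are indivisible.
Q + H: cost 14 + 3 = 17 ≤ 20, payoff 16 + 12 = 28.
C + Q + H: cost 2 + 14 + 3 = 19 ≤ 20, payoff 2 + 16 + 12 = 30.
Best is C, Q, and H with total payoff 30.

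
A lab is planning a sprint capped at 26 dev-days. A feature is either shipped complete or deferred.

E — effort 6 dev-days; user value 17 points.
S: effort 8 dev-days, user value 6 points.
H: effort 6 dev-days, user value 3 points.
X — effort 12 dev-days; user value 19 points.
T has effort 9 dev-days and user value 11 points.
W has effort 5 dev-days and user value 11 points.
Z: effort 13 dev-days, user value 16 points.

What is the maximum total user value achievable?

47

E + W + Z: effort 6 + 5 + 13 = 24 ≤ 26, user value 17 + 11 + 16 = 44.
E + X + W: effort 6 + 12 + 5 = 23 ≤ 26, user value 17 + 19 + 11 = 47.
Best is E, X, and W with total user value 47.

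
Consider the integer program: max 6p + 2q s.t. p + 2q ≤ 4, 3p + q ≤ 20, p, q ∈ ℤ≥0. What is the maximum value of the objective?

24

(p,q)=(4,0) is feasible, giving 24.
(p,q)=(3,0) is feasible, giving 18.
The best lattice point is (4,0), giving 24.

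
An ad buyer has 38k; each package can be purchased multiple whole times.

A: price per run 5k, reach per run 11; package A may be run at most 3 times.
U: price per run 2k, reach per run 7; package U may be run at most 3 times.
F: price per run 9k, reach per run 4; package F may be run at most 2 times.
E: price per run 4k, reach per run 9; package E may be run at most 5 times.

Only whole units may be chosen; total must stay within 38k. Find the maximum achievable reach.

2×A, 3×U, and 5×E: price 36 ≤ 38, reach 2·11 + 3·7 + 5·9 = 88.
3×A, 3×U, and 4×E: price 37 ≤ 38, reach 3·11 + 3·7 + 4·9 = 90.
Best is 90.

90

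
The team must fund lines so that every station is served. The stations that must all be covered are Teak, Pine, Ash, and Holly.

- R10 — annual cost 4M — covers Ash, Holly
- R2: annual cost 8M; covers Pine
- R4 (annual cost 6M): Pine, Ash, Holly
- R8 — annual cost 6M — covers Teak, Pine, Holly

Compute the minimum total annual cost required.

Choose R10 and R8: together they cover Teak, Pine, Ash, Holly — every station.
Total annual cost: 4 + 6 = 10.
No cover costs less than 10.

10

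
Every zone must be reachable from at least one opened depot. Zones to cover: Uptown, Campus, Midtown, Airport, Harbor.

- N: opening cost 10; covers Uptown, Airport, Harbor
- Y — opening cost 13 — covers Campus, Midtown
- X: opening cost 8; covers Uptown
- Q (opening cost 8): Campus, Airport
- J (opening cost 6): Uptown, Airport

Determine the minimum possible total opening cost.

The greedy cost-per-new-zone heuristic would pick J, Y, and N for 29, but a cheaper cover exists.
Choose N and Y: together they cover Uptown, Campus, Midtown, Airport, Harbor — every zone.
Total opening cost: 10 + 13 = 23.
No cover costs less than 23.

23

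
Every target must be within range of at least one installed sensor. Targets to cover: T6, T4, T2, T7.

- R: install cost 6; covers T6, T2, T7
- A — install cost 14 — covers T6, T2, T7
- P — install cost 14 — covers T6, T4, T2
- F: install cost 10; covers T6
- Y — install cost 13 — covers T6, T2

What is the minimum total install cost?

Choose R and P: together they cover T6, T4, T2, T7 — every target.
Total install cost: 6 + 14 = 20.
No cover costs less than 20.

20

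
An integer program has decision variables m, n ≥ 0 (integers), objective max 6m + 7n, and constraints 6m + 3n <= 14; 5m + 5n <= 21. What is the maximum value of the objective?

28

(m,n)=(0,4): 6·0+3·4=12≤14, 5·0+5·4=20≤21, objective 28.
(m,n)=(0,3): 6·0+3·3=9≤14, 5·0+5·3=15≤21, objective 21.
No feasible integer point exceeds 28.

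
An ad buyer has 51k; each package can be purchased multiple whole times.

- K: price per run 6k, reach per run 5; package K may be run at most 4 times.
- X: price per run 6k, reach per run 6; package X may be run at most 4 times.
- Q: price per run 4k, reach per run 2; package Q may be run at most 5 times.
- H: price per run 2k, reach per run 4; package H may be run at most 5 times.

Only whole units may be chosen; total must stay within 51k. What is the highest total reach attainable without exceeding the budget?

56

This is a bounded integer knapsack.
3×K, 3×X, 1×Q, and 5×H: price 50 ≤ 51, reach 3·5 + 3·6 + 1·2 + 5·4 = 55.
2×K, 4×X, 1×Q, and 5×H: price 50 ≤ 51, reach 2·5 + 4·6 + 1·2 + 5·4 = 56.
Best is 56.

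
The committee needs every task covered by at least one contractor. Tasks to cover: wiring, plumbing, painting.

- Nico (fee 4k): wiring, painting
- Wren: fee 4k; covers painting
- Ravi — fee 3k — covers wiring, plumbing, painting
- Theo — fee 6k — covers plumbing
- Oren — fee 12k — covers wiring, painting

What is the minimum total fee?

3

Ravi alone covers wiring, plumbing, painting — every task.
Total fee: 3.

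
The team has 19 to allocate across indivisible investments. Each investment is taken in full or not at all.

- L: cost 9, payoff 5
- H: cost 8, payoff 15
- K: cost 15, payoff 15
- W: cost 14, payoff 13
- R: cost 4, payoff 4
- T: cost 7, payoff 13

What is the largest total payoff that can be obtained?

This is a 0-1 knapsack instance.
H + T: cost 8 + 7 = 15 ≤ 19, payoff 15 + 13 = 28.
H + R + T: cost 8 + 4 + 7 = 19 ≤ 19, payoff 15 + 4 + 13 = 32.
Best is H, R, and T with total payoff 32.

32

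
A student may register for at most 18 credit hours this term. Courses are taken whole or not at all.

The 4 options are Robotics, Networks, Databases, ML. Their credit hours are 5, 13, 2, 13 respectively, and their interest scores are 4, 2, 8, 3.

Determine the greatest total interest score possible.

Take Robotics and Databases: credit hours 5 + 2 = 7 ≤ 18, interest score 4 + 8 = 12.
No other feasible combination does better.

12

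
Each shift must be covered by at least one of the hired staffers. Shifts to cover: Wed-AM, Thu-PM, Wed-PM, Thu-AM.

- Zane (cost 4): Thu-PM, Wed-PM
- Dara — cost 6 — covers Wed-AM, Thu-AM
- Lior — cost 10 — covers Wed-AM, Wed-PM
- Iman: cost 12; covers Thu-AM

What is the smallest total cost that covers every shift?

This is an integer covering problem.
Choose Zane and Dara: together they cover Wed-AM, Thu-PM, Wed-PM, Thu-AM — every shift.
Total cost: 4 + 6 = 10.

10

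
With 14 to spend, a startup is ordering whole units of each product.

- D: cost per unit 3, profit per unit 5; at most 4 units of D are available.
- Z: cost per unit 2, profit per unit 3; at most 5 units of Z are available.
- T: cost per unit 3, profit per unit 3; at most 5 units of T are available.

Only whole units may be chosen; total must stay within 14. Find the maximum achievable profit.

D has the best ratio (5/3); taking only D gives at most 4×5 = 20 (stopped by the cost limit).
Mixing does better — 4×D and 1×Z: cost 14 ≤ 14, profit 4·5 + 1·3 = 23.

23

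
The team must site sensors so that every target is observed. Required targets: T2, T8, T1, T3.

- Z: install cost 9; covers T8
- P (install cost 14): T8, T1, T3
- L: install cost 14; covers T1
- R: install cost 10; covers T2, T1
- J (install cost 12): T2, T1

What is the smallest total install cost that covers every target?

24

This is an integer covering problem.
Choose P and R: together they cover T2, T8, T1, T3 — every target.
Total install cost: 14 + 10 = 24.
No cover costs less than 24.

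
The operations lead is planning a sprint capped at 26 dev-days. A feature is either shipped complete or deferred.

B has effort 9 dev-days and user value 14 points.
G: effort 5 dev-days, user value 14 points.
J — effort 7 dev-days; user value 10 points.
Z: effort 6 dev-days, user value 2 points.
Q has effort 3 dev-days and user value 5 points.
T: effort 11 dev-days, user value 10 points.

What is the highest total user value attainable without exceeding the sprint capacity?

43

Treat it as a binary knapsack problem.
Take B, G, J, and Q: effort 9 + 5 + 7 + 3 = 24 ≤ 26, user value 14 + 14 + 10 + 5 = 43.
No other feasible combination does better.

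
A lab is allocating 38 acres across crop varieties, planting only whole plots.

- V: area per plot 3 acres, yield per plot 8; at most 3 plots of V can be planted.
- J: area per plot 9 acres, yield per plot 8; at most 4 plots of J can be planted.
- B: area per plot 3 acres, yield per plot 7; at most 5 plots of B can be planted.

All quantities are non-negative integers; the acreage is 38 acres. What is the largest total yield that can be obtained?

V has the best ratio (8/3); taking only V gives at most 3×8 = 24 (stopped by the supply cap of 3).
Mixing does better — 3×V, 1×J, and 5×B: area 33 ≤ 38, yield 3·8 + 1·8 + 5·7 = 67.

67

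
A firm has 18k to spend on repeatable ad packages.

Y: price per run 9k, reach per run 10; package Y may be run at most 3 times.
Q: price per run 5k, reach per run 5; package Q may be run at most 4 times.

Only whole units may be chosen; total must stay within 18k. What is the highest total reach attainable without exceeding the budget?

2×Y: price 18 ≤ 18, reach 2·10 = 20.
3×Q: price 15 ≤ 18, reach 3·5 = 15.
Best is 20.

20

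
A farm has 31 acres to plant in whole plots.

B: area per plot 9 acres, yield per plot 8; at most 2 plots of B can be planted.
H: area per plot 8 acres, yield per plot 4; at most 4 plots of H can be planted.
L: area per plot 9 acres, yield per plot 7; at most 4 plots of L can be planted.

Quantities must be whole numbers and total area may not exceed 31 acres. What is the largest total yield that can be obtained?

This is a bounded integer knapsack.
B has the best ratio (8/9); taking only B gives at most 2×8 = 16 (stopped by the supply cap of 2).
Mixing does better — 2×B and 1×L: area 27 ≤ 31, yield 2·8 + 1·7 = 23.

23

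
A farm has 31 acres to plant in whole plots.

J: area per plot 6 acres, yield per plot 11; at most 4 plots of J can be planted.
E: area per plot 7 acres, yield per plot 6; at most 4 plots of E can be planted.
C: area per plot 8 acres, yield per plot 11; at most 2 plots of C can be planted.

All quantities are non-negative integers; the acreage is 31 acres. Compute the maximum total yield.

4×J and 1×E: area 31 ≤ 31, yield 4·11 + 1·6 = 50.
2×J and 2×C: area 28 ≤ 31, yield 2·11 + 2·11 = 44.
Best is 50.

50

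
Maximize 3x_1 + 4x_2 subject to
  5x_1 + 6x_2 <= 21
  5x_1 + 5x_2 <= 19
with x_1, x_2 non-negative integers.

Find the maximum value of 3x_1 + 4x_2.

12

(x_1,x_2)=(0,3) is feasible, giving 12.
(x_1,x_2)=(1,2) is feasible, giving 11.
(x_1,x_2)=(0,2) is feasible, giving 8.
No feasible integer point exceeds 12.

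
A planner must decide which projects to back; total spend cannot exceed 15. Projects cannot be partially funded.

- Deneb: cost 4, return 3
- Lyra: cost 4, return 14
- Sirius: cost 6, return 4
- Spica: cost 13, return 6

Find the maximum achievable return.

Allowing fractional choices, the relaxed optimum would be about 21.5, but projects are indivisible.
Lyra + Sirius: cost 4 + 6 = 10 ≤ 15, return 14 + 4 = 18.
Deneb + Lyra + Sirius: cost 4 + 4 + 6 = 14 ≤ 15, return 3 + 14 + 4 = 21.
Deneb + Lyra: cost 4 + 4 = 8 ≤ 15, return 3 + 14 = 17.
Best is Deneb, Lyra, and Sirius with total return 21.

21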